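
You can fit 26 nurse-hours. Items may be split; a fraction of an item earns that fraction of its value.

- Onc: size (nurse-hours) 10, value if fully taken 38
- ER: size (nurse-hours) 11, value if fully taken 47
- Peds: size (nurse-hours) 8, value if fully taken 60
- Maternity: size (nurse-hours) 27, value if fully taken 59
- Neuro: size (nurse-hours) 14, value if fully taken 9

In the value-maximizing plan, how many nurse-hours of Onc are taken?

7

Best value per unit of size first: Peds 60/8≈7.5, ER 47/11≈4.27, Onc 38/10≈3.8, Maternity 59/27≈2.19, Neuro 9/14≈0.643.
Take all of Peds (8 nurse-hours, value 60) ; 18 nurse-hours left.
Take all of ER (11 nurse-hours, value 47) ; 7 nurse-hours left.
Fill the last 7 nurse-hours with part of Onc: 7/10 of it earns 26.6.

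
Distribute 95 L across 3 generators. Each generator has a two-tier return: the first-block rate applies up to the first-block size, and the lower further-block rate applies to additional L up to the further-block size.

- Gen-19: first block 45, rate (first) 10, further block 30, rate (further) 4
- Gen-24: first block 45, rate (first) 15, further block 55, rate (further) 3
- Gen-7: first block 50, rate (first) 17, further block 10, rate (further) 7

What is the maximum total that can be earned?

Order all 6 blocks by rate: Gen-7/tier1 17 > Gen-24/tier1 15 > Gen-19/tier1 10 > Gen-7/tier2 7 > Gen-19/tier2 4 > Gen-24/tier2 3.
Fill Gen-7 tier1 block (50 at 17) — 45 left.
Gen-24 tier1 at 15: fill all 45 — 0 left.
Total = 17×50 + 15×45 = 1525.

1525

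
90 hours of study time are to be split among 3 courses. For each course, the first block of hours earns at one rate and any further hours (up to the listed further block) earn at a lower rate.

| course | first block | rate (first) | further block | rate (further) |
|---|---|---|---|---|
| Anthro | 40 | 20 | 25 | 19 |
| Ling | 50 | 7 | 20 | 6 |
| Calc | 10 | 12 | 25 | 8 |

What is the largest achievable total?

1515

Order all 6 blocks by rate: Anthro/tier1 20 > Anthro/tier2 19 > Calc/tier1 12 > Calc/tier2 8 > Ling/tier1 7 > Ling/tier2 6.
Anthro tier1 at 20: fill all 40 ; 50 left.
Anthro tier2 at 19: fill all 25 ; 25 left.
Fill Calc tier1 block (10 at 12) ; 15 left.
Calc/tier2: +15 of 25 at 8; pool empty.
Total = 20×40 + 19×25 + 12×10 + 8×15 = 1515.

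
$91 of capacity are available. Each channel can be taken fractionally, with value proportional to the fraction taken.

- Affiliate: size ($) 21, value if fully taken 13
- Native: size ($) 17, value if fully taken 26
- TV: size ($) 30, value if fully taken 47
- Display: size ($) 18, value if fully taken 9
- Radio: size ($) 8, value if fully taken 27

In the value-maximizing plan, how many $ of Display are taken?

15

Sort by value density: Radio 27/8≈3.38, TV 47/30≈1.57, Native 26/17≈1.53, Affiliate 13/21≈0.619, Display 9/18≈0.5.
Take all of Radio (8 $, value 27) — 83 $ left.
Take all of TV (30 $, value 47) — 53 $ left.
Native: take in full, 17 $ for value 26 — 36 left.
All 21 $ of Affiliate fit (value 13) — 15 remain.
Only 15 $ remain; take 15/18 of Display for value 9×15/18 = 7.5.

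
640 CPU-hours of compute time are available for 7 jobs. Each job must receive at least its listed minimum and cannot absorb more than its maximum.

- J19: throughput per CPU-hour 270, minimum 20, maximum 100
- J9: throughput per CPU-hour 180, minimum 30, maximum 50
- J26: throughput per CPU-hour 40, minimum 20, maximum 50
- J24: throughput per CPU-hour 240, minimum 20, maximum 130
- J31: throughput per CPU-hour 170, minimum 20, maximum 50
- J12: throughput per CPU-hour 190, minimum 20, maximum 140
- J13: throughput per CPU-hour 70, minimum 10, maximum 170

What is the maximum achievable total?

113600

Meeting every minimum uses 20+30+20+20+20+20+10 = 140 CPU-hours, leaving 500.
Highest throughput per CPU-hour first: J19 270 > J24 240 > J12 190 > J9 180 > J31 170 > J13 70 > J26 40.
Give J19 80 more to hit its cap of 100 — 420 left.
Give J24 110 more to hit its cap of 130 — 310 left.
J12: +120 to 140 (cap) — 190 left.
J9 takes 20 more to reach its cap of 50 — 170 left.
J31: +30 to 50 (cap) — 140 left.
J13: +140 (room for 160) → 150. Pool exhausted.
Total = 270×100 + 180×50 + 40×20 + 240×130 + 170×50 + 190×140 + 70×150 = 113600.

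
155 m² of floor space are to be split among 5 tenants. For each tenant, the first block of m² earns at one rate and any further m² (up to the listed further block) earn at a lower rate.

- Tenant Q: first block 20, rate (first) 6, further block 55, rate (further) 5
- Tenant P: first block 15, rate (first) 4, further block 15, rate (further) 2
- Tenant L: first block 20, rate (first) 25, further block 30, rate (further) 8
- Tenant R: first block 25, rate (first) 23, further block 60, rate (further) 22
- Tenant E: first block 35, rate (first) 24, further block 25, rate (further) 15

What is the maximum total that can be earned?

Rank every tier by rate: Tenant L/T1 25 > Tenant E/T1 24 > Tenant R/T1 23 > Tenant R/T2 22 > Tenant E/T2 15 > Tenant L/T2 8 > Tenant Q/T1 6 > Tenant Q/T2 5 > Tenant P/T1 4 > Tenant P/T2 2.
Fill Tenant L T1 block (20 at 25) — 135 left.
Tenant E/T1 (24): +35 — 100 left.
Tenant R T1 at 23: fill all 25 — 75 left.
Tenant R/T2 (22): +60 — 15 left.
Tenant E T2 at 15: only 15 left, fill 15.
Total = 25×20 + 24×35 + 23×25 + 22×60 + 15×15 = 3460.

3460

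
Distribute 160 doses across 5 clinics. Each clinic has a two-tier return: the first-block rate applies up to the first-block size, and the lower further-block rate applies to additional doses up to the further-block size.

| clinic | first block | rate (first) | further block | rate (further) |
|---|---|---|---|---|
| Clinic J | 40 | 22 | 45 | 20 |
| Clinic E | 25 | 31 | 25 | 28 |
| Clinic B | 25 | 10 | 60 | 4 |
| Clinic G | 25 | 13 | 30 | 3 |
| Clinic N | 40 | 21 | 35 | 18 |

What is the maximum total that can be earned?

Treat each block as its own option and order by rate: Clinic E/T1 31 > Clinic E/T2 28 > Clinic J/T1 22 > Clinic N/T1 21 > Clinic J/T2 20 > Clinic N/T2 18 > Clinic G/T1 13 > Clinic B/T1 10 > Clinic B/T2 4 > Clinic G/T2 3.
Clinic E T1 at 31: fill all 25 — 135 left.
Fill Clinic E T2 block (25 at 28) — 110 left.
Clinic J/T1 (22): +40 — 70 left.
Clinic N/T1 (21): +40 — 30 left.
Clinic J/T2: +30 of 45 at 20; pool empty.
Total = 31×25 + 28×25 + 22×40 + 21×40 + 20×30 = 3795.

3795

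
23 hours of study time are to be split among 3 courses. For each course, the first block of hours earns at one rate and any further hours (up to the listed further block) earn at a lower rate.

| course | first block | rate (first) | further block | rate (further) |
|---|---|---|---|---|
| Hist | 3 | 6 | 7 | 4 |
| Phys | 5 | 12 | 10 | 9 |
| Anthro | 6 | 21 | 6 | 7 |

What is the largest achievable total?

290

Order all 6 blocks by rate: Anthro/T1 21 > Phys/T1 12 > Phys/T2 9 > Anthro/T2 7 > Hist/T1 6 > Hist/T2 4.
Anthro/T1 (21): +6 ; 17 left.
Phys/T1 (12): +5 ; 12 left.
Fill Phys T2 block (10 at 9) ; 2 left.
Anthro T2 at 7: only 2 left, fill 2.
Total = 21×6 + 12×5 + 9×10 + 7×2 = 290.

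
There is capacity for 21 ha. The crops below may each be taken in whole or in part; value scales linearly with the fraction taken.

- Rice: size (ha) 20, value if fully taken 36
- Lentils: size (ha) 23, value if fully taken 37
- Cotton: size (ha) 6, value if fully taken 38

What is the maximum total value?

Best value per unit of size first: Cotton 38/6≈6.33, Rice 36/20≈1.8, Lentils 37/23≈1.61.
Take all of Cotton (6 ha, value 38) ; 15 ha left.
15 ha left: a 15/20 share of Rice gives 36×15/20 = 27.
Total value = 65.

65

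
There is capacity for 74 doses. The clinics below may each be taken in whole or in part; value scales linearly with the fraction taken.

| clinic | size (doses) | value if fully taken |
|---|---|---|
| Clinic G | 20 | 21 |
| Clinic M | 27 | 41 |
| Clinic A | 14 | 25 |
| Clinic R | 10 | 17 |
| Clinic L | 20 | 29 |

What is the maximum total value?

Rank by value-to-size ratio: Clinic A 25/14≈1.79, Clinic R 17/10≈1.7, Clinic M 41/27≈1.52, Clinic L 29/20≈1.45, Clinic G 21/20≈1.05.
All 14 doses of Clinic A fit (value 25) — 60 remain.
All 10 doses of Clinic R fit (value 17) — 50 remain.
All 27 doses of Clinic M fit (value 41) — 23 remain.
Take all of Clinic L (20 doses, value 29) — 3 doses left.
3 doses left: a 3/20 share of Clinic G gives 21×3/20 = 3.15.
Total value = 115.15.

115.15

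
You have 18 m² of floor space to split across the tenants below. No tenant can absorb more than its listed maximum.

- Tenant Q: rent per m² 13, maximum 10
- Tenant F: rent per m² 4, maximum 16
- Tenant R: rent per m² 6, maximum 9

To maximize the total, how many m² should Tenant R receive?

Rank by rent per m²: Tenant Q 13 > Tenant R 6 > Tenant F 4.
Tenant Q: +10 to 10 (cap) ; 8 left.
Only 8 left; Tenant R takes them to reach 8.

8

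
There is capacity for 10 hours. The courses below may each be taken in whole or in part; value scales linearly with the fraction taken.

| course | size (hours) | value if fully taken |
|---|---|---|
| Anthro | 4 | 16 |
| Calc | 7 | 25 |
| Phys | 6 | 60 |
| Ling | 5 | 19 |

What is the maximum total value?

76

Sort by value density: Phys 60/6≈10, Anthro 16/4≈4, Ling 19/5≈3.8, Calc 25/7≈3.57.
Take all of Phys (6 hours, value 60) → 4 hours left.
Take all of Anthro (4 hours, value 16) → 0 hours left.
Total value = 76.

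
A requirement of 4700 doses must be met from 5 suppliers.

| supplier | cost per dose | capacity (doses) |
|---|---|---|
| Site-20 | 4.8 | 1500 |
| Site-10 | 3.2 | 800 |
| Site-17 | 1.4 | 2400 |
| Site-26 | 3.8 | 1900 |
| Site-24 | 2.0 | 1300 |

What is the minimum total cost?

9280

Fill from the cheapest supplier first.
Site-17 (1.4): use full 2400 ; 2300 doses to go.
Site-24 at 2.0: take all 1300 doses ; 1000 still needed.
Take 800 from Site-10 at 3.2 ; need 200 more.
Site-26 (3.8): take the remaining 200 ; done.
Site-20: unused.
Cost = 2400×1.4 + 1300×2.0 + 800×3.2 + 200×3.8 = 9280.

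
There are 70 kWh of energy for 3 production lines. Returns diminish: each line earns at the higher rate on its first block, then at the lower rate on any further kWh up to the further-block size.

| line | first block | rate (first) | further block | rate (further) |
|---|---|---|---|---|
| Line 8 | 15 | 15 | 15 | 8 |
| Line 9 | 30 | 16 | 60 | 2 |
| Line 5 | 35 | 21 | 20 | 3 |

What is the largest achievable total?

Order all 6 blocks by rate: Line 5/tier1 21 > Line 9/tier1 16 > Line 8/tier1 15 > Line 8/tier2 8 > Line 5/tier2 3 > Line 9/tier2 2.
Fill Line 5 tier1 block (35 at 21) ; 35 left.
Fill Line 9 tier1 block (30 at 16) ; 5 left.
Line 8 tier1 at 15: only 5 left, fill 5.
Total = 21×35 + 16×30 + 15×5 = 1290.

1290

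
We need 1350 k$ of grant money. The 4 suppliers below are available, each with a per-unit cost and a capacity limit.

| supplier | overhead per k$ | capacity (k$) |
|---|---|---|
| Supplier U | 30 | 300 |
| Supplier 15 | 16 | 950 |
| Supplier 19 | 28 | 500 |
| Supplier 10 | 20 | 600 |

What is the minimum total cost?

23200

Fill from the cheapest supplier first.
Take 950 from Supplier 15 at 16 ; need 400 more.
Take 400 from Supplier 10 at 20 to finish.
Supplier 19, Supplier U: unused.
Cost = 950×16 + 400×20 = 23200.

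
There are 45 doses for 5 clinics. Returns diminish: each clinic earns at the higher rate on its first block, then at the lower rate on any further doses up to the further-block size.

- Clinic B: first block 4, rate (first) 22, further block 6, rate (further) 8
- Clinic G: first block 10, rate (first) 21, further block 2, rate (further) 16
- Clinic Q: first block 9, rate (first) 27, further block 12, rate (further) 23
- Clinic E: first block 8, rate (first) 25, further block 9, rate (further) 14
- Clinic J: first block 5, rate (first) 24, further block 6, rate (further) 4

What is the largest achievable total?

Rank every tier by rate: Clinic Q/first 27 > Clinic E/first 25 > Clinic J/first 24 > Clinic Q/second 23 > Clinic B/first 22 > Clinic G/first 21 > Clinic G/second 16 > Clinic E/second 14 > Clinic B/second 8 > Clinic J/second 4.
Fill Clinic Q first block (9 at 27) ; 36 left.
Fill Clinic E first block (8 at 25) ; 28 left.
Fill Clinic J first block (5 at 24) ; 23 left.
Fill Clinic Q second block (12 at 23) ; 11 left.
Fill Clinic B first block (4 at 22) ; 7 left.
Clinic G/first: +7 of 10 at 21; pool empty.
Total = 27×9 + 25×8 + 24×5 + 23×12 + 22×4 + 21×7 = 1074.

1074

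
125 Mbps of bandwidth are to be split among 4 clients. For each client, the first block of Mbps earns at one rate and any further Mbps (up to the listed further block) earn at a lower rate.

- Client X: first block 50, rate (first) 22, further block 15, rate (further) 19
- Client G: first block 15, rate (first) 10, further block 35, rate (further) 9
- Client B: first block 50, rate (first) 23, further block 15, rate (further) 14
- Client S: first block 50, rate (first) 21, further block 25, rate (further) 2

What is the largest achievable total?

2775

Rank every tier by rate: Client B/tier1 23 > Client X/tier1 22 > Client S/tier1 21 > Client X/tier2 19 > Client B/tier2 14 > Client G/tier1 10 > Client G/tier2 9 > Client S/tier2 2.
Fill Client B tier1 block (50 at 23) → 75 left.
Client X tier1 at 22: fill all 50 → 25 left.
Client S/tier1: +25 of 50 at 21; pool empty.
Total = 23×50 + 22×50 + 21×25 = 2775.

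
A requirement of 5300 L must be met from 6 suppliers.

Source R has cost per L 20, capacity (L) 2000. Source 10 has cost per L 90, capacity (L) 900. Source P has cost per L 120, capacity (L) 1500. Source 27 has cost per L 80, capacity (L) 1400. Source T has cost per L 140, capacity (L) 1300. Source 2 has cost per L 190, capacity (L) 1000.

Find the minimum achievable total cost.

Cheapest first:
Take 2000 from Source R at 20 ; need 3300 more.
Source 27 at 80: take all 1400 L ; 1900 still needed.
Source 10 at 90: take all 900 L ; 1000 still needed.
Take 1000 from Source P at 120 to finish.
Source T, Source 2: unused.
Cost = 2000×20 + 1400×80 + 900×90 + 1000×120 = 353000.

353000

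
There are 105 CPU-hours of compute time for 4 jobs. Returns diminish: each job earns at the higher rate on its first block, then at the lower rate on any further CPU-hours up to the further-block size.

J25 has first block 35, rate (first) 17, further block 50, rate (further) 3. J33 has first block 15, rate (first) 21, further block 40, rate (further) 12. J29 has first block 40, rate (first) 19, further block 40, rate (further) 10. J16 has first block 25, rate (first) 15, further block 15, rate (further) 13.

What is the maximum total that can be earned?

1895

Rank every tier by rate: J33/first 21 > J29/first 19 > J25/first 17 > J16/first 15 > J16/second 13 > J33/second 12 > J29/second 10 > J25/second 3.
Fill J33 first block (15 at 21) ; 90 left.
Fill J29 first block (40 at 19) ; 50 left.
Fill J25 first block (35 at 17) ; 15 left.
J16 first at 15: only 15 left, fill 15.
Total = 21×15 + 19×40 + 17×35 + 15×15 = 1895.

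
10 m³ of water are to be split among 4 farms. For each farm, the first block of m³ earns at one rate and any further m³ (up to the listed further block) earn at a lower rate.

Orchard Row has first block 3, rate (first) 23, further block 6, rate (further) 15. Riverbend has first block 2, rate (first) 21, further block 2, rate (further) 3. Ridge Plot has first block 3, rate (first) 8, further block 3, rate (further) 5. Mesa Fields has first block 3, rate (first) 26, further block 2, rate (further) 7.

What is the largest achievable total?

Order all 8 blocks by rate: Mesa Fields/tier1 26 > Orchard Row/tier1 23 > Riverbend/tier1 21 > Orchard Row/tier2 15 > Ridge Plot/tier1 8 > Mesa Fields/tier2 7 > Ridge Plot/tier2 5 > Riverbend/tier2 3.
Fill Mesa Fields tier1 block (3 at 26) ; 7 left.
Orchard Row tier1 at 23: fill all 3 ; 4 left.
Fill Riverbend tier1 block (2 at 21) ; 2 left.
Orchard Row/tier2: +2 of 6 at 15; pool empty.
Total = 26×3 + 23×3 + 21×2 + 15×2 = 219.

219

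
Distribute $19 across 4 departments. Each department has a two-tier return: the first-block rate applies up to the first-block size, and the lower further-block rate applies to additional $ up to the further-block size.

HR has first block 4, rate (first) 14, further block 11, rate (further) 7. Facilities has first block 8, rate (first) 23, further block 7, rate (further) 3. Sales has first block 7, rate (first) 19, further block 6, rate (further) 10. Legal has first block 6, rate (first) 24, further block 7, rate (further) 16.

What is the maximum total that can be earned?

423

Rank every tier by rate: Legal/T1 24 > Facilities/T1 23 > Sales/T1 19 > Legal/T2 16 > HR/T1 14 > Sales/T2 10 > HR/T2 7 > Facilities/T2 3.
Legal T1 at 24: fill all 6 — 13 left.
Facilities T1 at 23: fill all 8 — 5 left.
Sales/T1: +5 of 7 at 19; pool empty.
Total = 24×6 + 23×8 + 19×5 = 423.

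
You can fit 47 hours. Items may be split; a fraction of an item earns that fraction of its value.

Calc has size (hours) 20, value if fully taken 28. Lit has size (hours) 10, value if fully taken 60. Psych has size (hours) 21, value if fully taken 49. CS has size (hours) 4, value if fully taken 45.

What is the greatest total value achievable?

Rank by value-to-size ratio: CS 45/4≈11.2, Lit 60/10≈6, Psych 49/21≈2.33, Calc 28/20≈1.4.
Take all of CS (4 hours, value 45) ; 43 hours left.
Lit: take in full, 10 hours for value 60 ; 33 left.
Take all of Psych (21 hours, value 49) ; 12 hours left.
Fill the last 12 hours with part of Calc: 12/20 of it earns 16.8.
Total value = 170.8.

170.8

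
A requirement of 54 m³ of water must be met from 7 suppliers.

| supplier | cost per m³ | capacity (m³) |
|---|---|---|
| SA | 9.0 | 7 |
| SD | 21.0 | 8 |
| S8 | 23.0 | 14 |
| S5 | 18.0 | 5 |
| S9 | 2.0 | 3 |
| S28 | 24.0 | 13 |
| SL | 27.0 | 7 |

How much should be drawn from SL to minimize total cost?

4

Cheapest first:
S9 at 2.0: take all 3 m³ ; 51 still needed.
SA (9.0): use full 7 ; 44 m³ to go.
S5 (18.0): use full 5 ; 39 m³ to go.
SD (21.0): use full 8 ; 31 m³ to go.
S8 (23.0): use full 14 ; 17 m³ to go.
S28 at 24.0: take all 13 m³ ; 4 still needed.
Take 4 from SL at 27.0 to finish.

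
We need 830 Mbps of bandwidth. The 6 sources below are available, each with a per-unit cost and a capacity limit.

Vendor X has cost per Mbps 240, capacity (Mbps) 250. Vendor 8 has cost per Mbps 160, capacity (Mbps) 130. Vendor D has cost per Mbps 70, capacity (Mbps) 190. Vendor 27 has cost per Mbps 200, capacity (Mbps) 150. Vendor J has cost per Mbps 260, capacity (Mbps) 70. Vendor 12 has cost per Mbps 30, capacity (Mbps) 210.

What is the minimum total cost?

Use sources in increasing cost order.
Take 210 from Vendor 12 at 30 → need 620 more.
Vendor D (70): use full 190 → 430 Mbps to go.
Vendor 8 at 160: take all 130 Mbps → 300 still needed.
Take 150 from Vendor 27 at 200 → need 150 more.
Vendor X at 240: take 150 of its 250 → requirement met.
Vendor J: unused.
Cost = 210×30 + 190×70 + 130×160 + 150×200 + 150×240 = 106400.

106400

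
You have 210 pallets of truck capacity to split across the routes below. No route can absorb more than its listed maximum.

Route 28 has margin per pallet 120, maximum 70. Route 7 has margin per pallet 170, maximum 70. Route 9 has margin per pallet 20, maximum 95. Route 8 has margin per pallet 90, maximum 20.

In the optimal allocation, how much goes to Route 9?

50

Rank by margin per pallet: Route 7 170 > Route 28 120 > Route 8 90 > Route 9 20.
Route 7: +70 to 70 (cap) — 140 left.
Route 28 takes 70 to reach its cap of 70 — 70 left.
Route 8 takes 20 to reach its cap of 20 — 50 left.
Route 9: +50 (room for 95) → 50. Pool exhausted.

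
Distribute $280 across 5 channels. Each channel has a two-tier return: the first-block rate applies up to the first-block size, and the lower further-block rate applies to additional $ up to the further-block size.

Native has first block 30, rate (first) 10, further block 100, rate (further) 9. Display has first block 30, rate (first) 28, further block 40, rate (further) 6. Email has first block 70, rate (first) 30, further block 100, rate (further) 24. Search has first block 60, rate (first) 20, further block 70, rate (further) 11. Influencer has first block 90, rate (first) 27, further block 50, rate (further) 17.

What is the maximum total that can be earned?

Treat each block as its own option and order by rate: Email/T1 30 > Display/T1 28 > Influencer/T1 27 > Email/T2 24 > Search/T1 20 > Influencer/T2 17 > Search/T2 11 > Native/T1 10 > Native/T2 9 > Display/T2 6.
Email/T1 (30): +70 — 210 left.
Display T1 at 28: fill all 30 — 180 left.
Influencer/T1 (27): +90 — 90 left.
90 remain; put them into Email T2 at 24.
Total = 30×70 + 28×30 + 27×90 + 24×90 = 7530.

7530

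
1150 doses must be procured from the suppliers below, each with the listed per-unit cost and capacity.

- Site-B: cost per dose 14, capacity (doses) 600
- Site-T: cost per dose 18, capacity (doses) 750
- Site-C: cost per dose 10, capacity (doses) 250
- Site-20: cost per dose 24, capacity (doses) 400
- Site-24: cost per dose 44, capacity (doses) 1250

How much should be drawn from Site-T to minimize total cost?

Fill from the cheapest supplier first.
Site-C (10): use full 250 — 900 doses to go.
Site-B at 14: take all 600 doses — 300 still needed.
Site-T (18): take the remaining 300 — done.
Site-20, Site-24: unused.

300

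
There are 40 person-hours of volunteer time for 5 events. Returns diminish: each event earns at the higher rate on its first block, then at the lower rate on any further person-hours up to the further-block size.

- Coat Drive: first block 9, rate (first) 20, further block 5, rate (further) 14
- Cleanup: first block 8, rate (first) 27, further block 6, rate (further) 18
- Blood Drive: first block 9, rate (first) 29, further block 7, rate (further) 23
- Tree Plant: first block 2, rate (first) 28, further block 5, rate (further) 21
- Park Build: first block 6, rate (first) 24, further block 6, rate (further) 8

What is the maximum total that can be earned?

Treat each block as its own option and order by rate: Blood Drive/tier1 29 > Tree Plant/tier1 28 > Cleanup/tier1 27 > Park Build/tier1 24 > Blood Drive/tier2 23 > Tree Plant/tier2 21 > Coat Drive/tier1 20 > Cleanup/tier2 18 > Coat Drive/tier2 14 > Park Build/tier2 8.
Fill Blood Drive tier1 block (9 at 29) ; 31 left.
Tree Plant tier1 at 28: fill all 2 ; 29 left.
Fill Cleanup tier1 block (8 at 27) ; 21 left.
Fill Park Build tier1 block (6 at 24) ; 15 left.
Blood Drive tier2 at 23: fill all 7 ; 8 left.
Fill Tree Plant tier2 block (5 at 21) ; 3 left.
Coat Drive/tier1: +3 of 9 at 20; pool empty.
Total = 29×9 + 28×2 + 27×8 + 24×6 + 23×7 + 21×5 + 20×3 = 1003.

1003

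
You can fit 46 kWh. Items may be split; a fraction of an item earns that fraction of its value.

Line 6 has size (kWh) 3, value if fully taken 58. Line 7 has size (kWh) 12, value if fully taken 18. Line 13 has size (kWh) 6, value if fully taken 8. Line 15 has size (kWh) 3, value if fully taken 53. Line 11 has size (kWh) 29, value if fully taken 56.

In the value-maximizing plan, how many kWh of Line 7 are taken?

Sort by value density: Line 6 58/3≈19.3, Line 15 53/3≈17.7, Line 11 56/29≈1.93, Line 7 18/12≈1.5, Line 13 8/6≈1.33.
Take all of Line 6 (3 kWh, value 58) → 43 kWh left.
All 3 kWh of Line 15 fit (value 53) → 40 remain.
Line 11: take in full, 29 kWh for value 56 → 11 left.
Only 11 kWh remain; take 11/12 of Line 7 for value 18×11/12 = 16.5.

11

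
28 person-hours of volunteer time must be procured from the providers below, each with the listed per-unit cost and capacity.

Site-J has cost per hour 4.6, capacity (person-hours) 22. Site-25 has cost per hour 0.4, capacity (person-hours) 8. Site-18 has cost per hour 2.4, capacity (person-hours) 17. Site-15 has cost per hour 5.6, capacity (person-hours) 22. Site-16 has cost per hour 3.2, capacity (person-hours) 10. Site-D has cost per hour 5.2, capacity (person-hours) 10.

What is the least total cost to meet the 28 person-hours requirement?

Cheapest first:
Take 8 from Site-25 at 0.4 — need 20 more.
Site-18 at 2.4: take all 17 person-hours — 3 still needed.
Site-16 (3.2): take the remaining 3 — done.
Site-J, Site-D, Site-15: unused.
Cost = 8×0.4 + 17×2.4 + 3×3.2 = 53.6.

53.6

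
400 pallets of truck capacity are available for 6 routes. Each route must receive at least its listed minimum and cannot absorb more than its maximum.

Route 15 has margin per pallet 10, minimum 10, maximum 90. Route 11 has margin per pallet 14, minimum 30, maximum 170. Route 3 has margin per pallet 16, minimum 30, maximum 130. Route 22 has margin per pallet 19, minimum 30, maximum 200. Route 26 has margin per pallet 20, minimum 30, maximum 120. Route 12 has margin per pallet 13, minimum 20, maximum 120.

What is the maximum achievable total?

Meeting every minimum uses 10+30+30+30+30+20 = 150 pallets, leaving 250.
Highest margin per pallet first: Route 26 20 > Route 22 19 > Route 3 16 > Route 11 14 > Route 12 13 > Route 15 10.
Give Route 26 90 more to hit its cap of 120 ; 160 left.
Route 22 has room for 170 more but only 160 remain, so it gets 190.
Total = 10×10 + 14×30 + 16×30 + 19×190 + 20×120 + 13×20 = 7270.

7270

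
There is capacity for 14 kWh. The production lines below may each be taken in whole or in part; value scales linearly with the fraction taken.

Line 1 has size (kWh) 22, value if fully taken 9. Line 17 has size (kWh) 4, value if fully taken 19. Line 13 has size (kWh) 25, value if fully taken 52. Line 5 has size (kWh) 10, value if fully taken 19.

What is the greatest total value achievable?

Sort by value density: Line 17 19/4≈4.75, Line 13 52/25≈2.08, Line 5 19/10≈1.9, Line 1 9/22≈0.409.
Take all of Line 17 (4 kWh, value 19) — 10 kWh left.
Only 10 kWh remain; take 10/25 of Line 13 for value 52×10/25 = 20.8.
Total value = 39.8.

39.8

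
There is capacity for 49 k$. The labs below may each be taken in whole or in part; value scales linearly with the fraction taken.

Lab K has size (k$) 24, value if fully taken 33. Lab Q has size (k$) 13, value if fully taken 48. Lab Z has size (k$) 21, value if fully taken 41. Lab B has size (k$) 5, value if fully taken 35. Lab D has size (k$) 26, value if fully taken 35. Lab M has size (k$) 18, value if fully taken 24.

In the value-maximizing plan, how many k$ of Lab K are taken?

Best value per unit of size first: Lab B 35/5≈7, Lab Q 48/13≈3.69, Lab Z 41/21≈1.95, Lab K 33/24≈1.38, Lab D 35/26≈1.35, Lab M 24/18≈1.33.
All 5 k$ of Lab B fit (value 35) — 44 remain.
Take all of Lab Q (13 k$, value 48) — 31 k$ left.
Take all of Lab Z (21 k$, value 41) — 10 k$ left.
10 k$ left: a 10/24 share of Lab K gives 33×10/24 = 13.75.

10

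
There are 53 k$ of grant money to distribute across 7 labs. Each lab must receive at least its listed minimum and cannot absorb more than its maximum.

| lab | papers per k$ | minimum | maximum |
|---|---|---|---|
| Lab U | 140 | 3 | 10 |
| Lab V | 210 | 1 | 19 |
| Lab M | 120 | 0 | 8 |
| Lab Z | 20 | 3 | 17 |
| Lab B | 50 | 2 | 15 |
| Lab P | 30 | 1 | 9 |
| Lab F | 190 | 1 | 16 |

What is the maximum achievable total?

8860

Meeting every minimum uses 3+1+0+3+2+1+1 = 11 k$, leaving 42.
Order the labs by papers per k$: Lab V 210 > Lab F 190 > Lab U 140 > Lab M 120 > Lab B 50 > Lab P 30 > Lab Z 20.
Give Lab V 18 more to hit its cap of 19 — 24 left.
Lab F takes 15 more to reach its cap of 16 — 9 left.
Give Lab U 7 more to hit its cap of 10 — 2 left.
Only 2 left; Lab M takes them to reach 2.
Total = 140×10 + 210×19 + 120×2 + 20×3 + 50×2 + 30×1 + 190×16 = 8860.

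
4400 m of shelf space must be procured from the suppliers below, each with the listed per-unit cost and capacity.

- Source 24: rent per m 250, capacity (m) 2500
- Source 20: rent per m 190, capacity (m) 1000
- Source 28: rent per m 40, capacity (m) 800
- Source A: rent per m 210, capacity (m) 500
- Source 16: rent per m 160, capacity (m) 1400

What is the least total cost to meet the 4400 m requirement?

Cheapest first:
Take 800 from Source 28 at 40 — need 3600 more.
Source 16 (160): use full 1400 — 2200 m to go.
Source 20 at 190: take all 1000 m — 1200 still needed.
Take 500 from Source A at 210 — need 700 more.
Source 24 at 250: take 700 of its 2500 — requirement met.
Cost = 800×40 + 1400×160 + 1000×190 + 500×210 + 700×250 = 726000.

726000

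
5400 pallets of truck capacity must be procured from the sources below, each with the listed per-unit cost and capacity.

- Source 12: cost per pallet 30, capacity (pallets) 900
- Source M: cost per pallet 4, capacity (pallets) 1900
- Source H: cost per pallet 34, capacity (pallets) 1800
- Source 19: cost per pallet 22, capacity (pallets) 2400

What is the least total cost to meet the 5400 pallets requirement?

94200

Fill from the cheapest source first.
Take 1900 from Source M at 4 ; need 3500 more.
Source 19 at 22: take all 2400 pallets ; 1100 still needed.
Source 12 (30): use full 900 ; 200 pallets to go.
Source H at 34: take 200 of its 1800 ; requirement met.
Cost = 1900×4 + 2400×22 + 900×30 + 200×34 = 94200.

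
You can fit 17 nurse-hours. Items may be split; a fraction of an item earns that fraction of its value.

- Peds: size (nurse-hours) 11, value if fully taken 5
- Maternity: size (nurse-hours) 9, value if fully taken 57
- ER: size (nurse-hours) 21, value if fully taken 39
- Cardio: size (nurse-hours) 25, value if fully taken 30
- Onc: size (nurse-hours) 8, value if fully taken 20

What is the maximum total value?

Sort by value density: Maternity 57/9≈6.33, Onc 20/8≈2.5, ER 39/21≈1.86, Cardio 30/25≈1.2, Peds 5/11≈0.455.
All 9 nurse-hours of Maternity fit (value 57) — 8 remain.
Take all of Onc (8 nurse-hours, value 20) — 0 nurse-hours left.
Total value = 77.

77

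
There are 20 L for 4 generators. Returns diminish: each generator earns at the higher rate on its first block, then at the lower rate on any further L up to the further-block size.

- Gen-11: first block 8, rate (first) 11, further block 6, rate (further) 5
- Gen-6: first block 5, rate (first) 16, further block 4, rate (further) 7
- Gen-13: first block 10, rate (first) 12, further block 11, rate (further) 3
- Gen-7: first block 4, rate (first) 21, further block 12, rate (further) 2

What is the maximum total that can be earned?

Order all 8 blocks by rate: Gen-7/T1 21 > Gen-6/T1 16 > Gen-13/T1 12 > Gen-11/T1 11 > Gen-6/T2 7 > Gen-11/T2 5 > Gen-13/T2 3 > Gen-7/T2 2.
Gen-7/T1 (21): +4 — 16 left.
Gen-6 T1 at 16: fill all 5 — 11 left.
Gen-13/T1 (12): +10 — 1 left.
Gen-11/T1: +1 of 8 at 11; pool empty.
Total = 21×4 + 16×5 + 12×10 + 11×1 = 295.

295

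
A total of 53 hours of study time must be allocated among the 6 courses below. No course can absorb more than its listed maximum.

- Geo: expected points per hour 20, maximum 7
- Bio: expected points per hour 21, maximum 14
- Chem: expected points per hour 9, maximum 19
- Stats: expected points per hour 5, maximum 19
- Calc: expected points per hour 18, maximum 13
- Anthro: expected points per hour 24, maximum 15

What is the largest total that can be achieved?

Order the courses by expected points per hour: Anthro 24 > Bio 21 > Geo 20 > Calc 18 > Chem 9 > Stats 5.
Anthro: +15 to 15 (cap) → 38 left.
Bio takes 14 to reach its cap of 14 → 24 left.
Geo takes 7 to reach its cap of 7 → 17 left.
Calc: +13 to 13 (cap) → 4 left.
Only 4 left; Chem takes them to reach 4.
Total = 20×7 + 21×14 + 9×4 + 18×13 + 24×15 = 1064.

1064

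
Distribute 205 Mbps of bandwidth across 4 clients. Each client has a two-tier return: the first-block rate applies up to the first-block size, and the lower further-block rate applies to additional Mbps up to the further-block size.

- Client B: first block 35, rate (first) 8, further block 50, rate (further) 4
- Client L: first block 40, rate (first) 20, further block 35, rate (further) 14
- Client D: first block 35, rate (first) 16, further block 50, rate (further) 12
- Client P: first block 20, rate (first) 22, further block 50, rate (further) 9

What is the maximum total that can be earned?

Treat each block as its own option and order by rate: Client P/tier1 22 > Client L/tier1 20 > Client D/tier1 16 > Client L/tier2 14 > Client D/tier2 12 > Client P/tier2 9 > Client B/tier1 8 > Client B/tier2 4.
Client P/tier1 (22): +20 — 185 left.
Fill Client L tier1 block (40 at 20) — 145 left.
Client D tier1 at 16: fill all 35 — 110 left.
Fill Client L tier2 block (35 at 14) — 75 left.
Fill Client D tier2 block (50 at 12) — 25 left.
Client P/tier2: +25 of 50 at 9; pool empty.
Total = 22×20 + 20×40 + 16×35 + 14×35 + 12×50 + 9×25 = 3115.

3115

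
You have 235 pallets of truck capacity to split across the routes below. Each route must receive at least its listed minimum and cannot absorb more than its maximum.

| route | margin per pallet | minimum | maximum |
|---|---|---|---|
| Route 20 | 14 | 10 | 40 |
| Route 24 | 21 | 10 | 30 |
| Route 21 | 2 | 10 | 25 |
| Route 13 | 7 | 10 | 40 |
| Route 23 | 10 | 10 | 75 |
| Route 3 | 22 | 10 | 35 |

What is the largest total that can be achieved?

Meeting every minimum uses 10+10+10+10+10+10 = 60 pallets, leaving 175.
Order the routes by margin per pallet: Route 3 22 > Route 24 21 > Route 20 14 > Route 23 10 > Route 13 7 > Route 21 2.
Give Route 3 25 more to hit its cap of 35 — 150 left.
Give Route 24 20 more to hit its cap of 30 — 130 left.
Give Route 20 30 more to hit its cap of 40 — 100 left.
Give Route 23 65 more to hit its cap of 75 — 35 left.
Give Route 13 30 more to hit its cap of 40 — 5 left.
Route 21: +5 (room for 15) → 15. Pool exhausted.
Total = 14×40 + 21×30 + 2×15 + 7×40 + 10×75 + 22×35 = 3020.

3020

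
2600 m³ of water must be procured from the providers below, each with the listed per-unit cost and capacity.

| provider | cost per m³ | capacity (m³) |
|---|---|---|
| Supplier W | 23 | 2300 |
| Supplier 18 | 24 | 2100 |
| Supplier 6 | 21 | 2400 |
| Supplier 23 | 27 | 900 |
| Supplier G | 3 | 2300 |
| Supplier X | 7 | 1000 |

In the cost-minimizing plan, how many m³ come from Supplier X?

Cheapest first:
Supplier G at 3: take all 2300 m³ — 300 still needed.
Supplier X (7): take the remaining 300 — done.
Supplier 6, Supplier W, Supplier 18, Supplier 23: unused.

300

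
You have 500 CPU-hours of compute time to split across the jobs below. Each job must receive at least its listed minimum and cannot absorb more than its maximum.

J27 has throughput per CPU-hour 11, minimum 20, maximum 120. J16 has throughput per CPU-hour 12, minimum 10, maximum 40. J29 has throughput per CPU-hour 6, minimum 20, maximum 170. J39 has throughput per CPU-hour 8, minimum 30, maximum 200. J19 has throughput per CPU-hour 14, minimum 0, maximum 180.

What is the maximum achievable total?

Meeting every minimum uses 20+10+20+30+0 = 80 CPU-hours, leaving 420.
Rank by throughput per CPU-hour: J19 14 > J16 12 > J27 11 > J39 8 > J29 6.
J19 takes 180 more to reach its cap of 180 ; 240 left.
J16 takes 30 more to reach its cap of 40 ; 210 left.
J27: +100 to 120 (cap) ; 110 left.
J39 has room for 170 more but only 110 remain, so it gets 140.
Total = 11×120 + 12×40 + 6×20 + 8×140 + 14×180 = 5560.

5560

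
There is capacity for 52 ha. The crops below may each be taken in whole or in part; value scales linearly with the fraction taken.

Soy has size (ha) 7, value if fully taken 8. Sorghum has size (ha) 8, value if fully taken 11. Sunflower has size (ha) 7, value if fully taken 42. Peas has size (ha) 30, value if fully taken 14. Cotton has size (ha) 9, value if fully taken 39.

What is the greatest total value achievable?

Best value per unit of size first: Sunflower 42/7≈6, Cotton 39/9≈4.33, Sorghum 11/8≈1.38, Soy 8/7≈1.14, Peas 14/30≈0.467.
Sunflower: take in full, 7 ha for value 42 → 45 left.
Cotton: take in full, 9 ha for value 39 → 36 left.
Sorghum: take in full, 8 ha for value 11 → 28 left.
Take all of Soy (7 ha, value 8) → 21 ha left.
Fill the last 21 ha with part of Peas: 21/30 of it earns 9.8.
Total value = 109.8.

109.8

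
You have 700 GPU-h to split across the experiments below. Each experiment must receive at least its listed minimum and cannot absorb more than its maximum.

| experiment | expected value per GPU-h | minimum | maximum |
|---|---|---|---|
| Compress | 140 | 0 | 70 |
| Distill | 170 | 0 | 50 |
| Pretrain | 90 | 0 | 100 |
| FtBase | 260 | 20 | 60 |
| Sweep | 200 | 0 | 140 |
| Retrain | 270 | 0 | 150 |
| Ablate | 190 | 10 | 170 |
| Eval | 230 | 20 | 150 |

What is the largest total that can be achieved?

Meeting every minimum uses 0+0+0+20+0+0+10+20 = 50 GPU-h, leaving 650.
Highest expected value per GPU-h first: Retrain 270 > FtBase 260 > Eval 230 > Sweep 200 > Ablate 190 > Distill 170 > Compress 140 > Pretrain 90.
Give Retrain 150 more to hit its cap of 150 → 500 left.
FtBase: +40 to 60 (cap) → 460 left.
Eval: +130 to 150 (cap) → 330 left.
Give Sweep 140 more to hit its cap of 140 → 190 left.
Ablate takes 160 more to reach its cap of 170 → 30 left.
Only 30 left; Distill takes them to reach 30.
Total = 170×30 + 260×60 + 200×140 + 270×150 + 190×170 + 230×150 = 156000.

156000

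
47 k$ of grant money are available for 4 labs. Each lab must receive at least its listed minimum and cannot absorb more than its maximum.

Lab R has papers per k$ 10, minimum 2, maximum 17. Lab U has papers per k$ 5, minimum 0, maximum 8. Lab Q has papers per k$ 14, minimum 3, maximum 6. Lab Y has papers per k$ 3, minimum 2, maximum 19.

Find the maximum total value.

Meeting every minimum uses 2+0+3+2 = 7 k$, leaving 40.
Highest papers per k$ first: Lab Q 14 > Lab R 10 > Lab U 5 > Lab Y 3.
Lab Q takes 3 more to reach its cap of 6 ; 37 left.
Lab R: +15 to 17 (cap) ; 22 left.
Lab U: +8 to 8 (cap) ; 14 left.
Lab Y has room for 17 more but only 14 remain, so it gets 16.
Total = 10×17 + 5×8 + 14×6 + 3×16 = 342.

342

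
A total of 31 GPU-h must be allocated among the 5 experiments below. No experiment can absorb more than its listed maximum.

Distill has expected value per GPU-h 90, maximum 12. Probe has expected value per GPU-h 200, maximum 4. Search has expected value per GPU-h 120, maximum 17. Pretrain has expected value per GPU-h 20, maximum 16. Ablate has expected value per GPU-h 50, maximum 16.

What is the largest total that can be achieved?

3740

Rank by expected value per GPU-h: Probe 200 > Search 120 > Distill 90 > Ablate 50 > Pretrain 20.
Probe: +4 to 4 (cap) → 27 left.
Search takes 17 to reach its cap of 17 → 10 left.
Distill has room for 12 but only 10 remain, so it gets 10.
Total = 90×10 + 200×4 + 120×17 = 3740.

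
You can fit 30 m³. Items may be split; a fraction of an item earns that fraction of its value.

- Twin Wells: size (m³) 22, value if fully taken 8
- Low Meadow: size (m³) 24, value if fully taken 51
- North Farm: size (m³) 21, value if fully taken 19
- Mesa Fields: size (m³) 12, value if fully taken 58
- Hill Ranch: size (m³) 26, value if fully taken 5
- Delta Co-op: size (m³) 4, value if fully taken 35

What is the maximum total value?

122.75

Best value per unit of size first: Delta Co-op 35/4≈8.75, Mesa Fields 58/12≈4.83, Low Meadow 51/24≈2.12, North Farm 19/21≈0.905, Twin Wells 8/22≈0.364, Hill Ranch 5/26≈0.192.
Delta Co-op: take in full, 4 m³ for value 35 → 26 left.
Take all of Mesa Fields (12 m³, value 58) → 14 m³ left.
14 m³ left: a 14/24 share of Low Meadow gives 51×14/24 = 29.75.
Total value = 122.75.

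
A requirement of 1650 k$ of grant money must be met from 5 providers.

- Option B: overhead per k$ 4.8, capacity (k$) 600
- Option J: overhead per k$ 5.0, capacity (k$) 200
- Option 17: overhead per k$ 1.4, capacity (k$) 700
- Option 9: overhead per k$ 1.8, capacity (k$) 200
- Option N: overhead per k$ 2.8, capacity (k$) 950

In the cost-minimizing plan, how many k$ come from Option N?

750

Cheapest first:
Option 17 (1.4): use full 700 → 950 k$ to go.
Option 9 (1.8): use full 200 → 750 k$ to go.
Take 750 from Option N at 2.8 to finish.
Option B, Option J: unused.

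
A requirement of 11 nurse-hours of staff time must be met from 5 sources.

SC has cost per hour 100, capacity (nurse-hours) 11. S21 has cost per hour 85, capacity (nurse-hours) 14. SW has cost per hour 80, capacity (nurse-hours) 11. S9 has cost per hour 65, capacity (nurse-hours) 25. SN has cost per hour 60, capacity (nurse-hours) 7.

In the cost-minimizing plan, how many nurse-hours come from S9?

Cheapest first:
SN (60): use full 7 ; 4 nurse-hours to go.
S9 (65): take the remaining 4 ; done.
SW, S21, SC: unused.

4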